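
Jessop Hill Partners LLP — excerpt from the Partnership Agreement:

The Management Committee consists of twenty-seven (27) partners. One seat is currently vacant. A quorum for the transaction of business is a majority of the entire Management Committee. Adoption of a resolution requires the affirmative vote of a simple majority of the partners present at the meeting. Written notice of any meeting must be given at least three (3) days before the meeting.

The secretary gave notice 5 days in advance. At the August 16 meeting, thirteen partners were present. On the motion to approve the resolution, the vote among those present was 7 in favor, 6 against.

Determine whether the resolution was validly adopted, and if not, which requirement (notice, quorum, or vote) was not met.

Invalid — quorum requirement not satisfied.

Notice: 5 days given; 3 required (5 ≥ 3). Satisfied.
Quorum: 13 present; quorum is 14. Not satisfied.
Vote: the resolution requires a majority of the partners present (13). A majority of 13 is 7, so 7 affirmative votes are needed; 7 voted in favor. Satisfied. (Moot — without a quorum no business can be validly transacted.)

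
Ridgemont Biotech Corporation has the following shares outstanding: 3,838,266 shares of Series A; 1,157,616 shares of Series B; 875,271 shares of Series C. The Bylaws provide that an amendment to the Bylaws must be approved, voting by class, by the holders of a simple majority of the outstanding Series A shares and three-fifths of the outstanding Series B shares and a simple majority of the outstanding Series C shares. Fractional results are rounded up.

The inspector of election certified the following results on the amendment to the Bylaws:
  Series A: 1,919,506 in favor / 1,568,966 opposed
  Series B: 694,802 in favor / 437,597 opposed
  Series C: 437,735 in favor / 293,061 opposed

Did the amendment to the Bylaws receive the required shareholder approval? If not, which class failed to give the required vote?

Series A: a majority of 3838266 is 1919134; 1,919,134 required, 1,919,506 in favor — approved.
Series B: 3/5 of 1157616 = 694569.60, rounded up to 694570; 694,570 required, 694,802 in favor — approved.
Series C: a majority of 875271 is 437636; 437,636 required, 437,735 in favor — approved.

Approved — every class gave the required vote.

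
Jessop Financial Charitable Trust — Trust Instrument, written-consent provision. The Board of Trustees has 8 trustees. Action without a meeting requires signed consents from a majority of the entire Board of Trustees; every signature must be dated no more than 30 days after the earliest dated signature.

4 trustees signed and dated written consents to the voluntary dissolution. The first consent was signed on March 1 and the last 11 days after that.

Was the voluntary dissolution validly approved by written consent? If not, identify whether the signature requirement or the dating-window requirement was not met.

Not effective — insufficient signatures.

Signatures required: a majority of 8 — a majority of 8 is 5, so 5 needed; 4 signed. Insufficient.
Dating window: the latest signature is 11 days after the earliest; the limit is 30 days. Within the window.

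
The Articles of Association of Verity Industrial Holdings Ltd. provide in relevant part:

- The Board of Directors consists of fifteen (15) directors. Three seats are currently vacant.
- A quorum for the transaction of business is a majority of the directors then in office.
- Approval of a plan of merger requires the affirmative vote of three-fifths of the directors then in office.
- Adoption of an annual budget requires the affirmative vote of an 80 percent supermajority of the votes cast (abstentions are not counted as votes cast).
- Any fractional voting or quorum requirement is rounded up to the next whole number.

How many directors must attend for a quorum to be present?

A majority of 12 is 7.

7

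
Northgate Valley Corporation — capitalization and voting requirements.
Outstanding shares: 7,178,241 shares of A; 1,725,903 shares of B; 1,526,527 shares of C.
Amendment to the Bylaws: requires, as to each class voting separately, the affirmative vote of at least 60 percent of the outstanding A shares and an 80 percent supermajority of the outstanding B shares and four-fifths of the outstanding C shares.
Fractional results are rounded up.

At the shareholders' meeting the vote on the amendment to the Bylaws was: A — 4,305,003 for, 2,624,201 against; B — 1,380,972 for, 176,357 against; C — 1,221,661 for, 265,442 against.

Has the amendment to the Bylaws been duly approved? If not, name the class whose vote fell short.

Not approved — the A shares did not give the required vote.

A: 3/5 of 7178241 = 4306944.60, rounded up to 4306945; 4,306,945 required, 4,305,003 in favor — not approved.
B: 4/5 of 1725903 = 1380722.40, rounded up to 1380723; 1,380,723 required, 1,380,972 in favor — approved.
C: 4/5 of 1526527 = 1221221.60, rounded up to 1221222; 1,221,222 required, 1,221,661 in favor — approved.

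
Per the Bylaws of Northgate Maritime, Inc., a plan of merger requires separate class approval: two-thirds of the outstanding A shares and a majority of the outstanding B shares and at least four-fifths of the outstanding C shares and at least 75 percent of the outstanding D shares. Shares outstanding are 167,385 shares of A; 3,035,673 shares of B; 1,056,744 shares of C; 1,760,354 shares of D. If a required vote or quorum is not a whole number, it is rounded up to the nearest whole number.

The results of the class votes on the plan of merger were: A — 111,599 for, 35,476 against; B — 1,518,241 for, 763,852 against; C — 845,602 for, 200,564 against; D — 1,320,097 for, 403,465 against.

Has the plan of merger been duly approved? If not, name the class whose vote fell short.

Not approved — the D shares did not give the required vote.

A: 2/3 of 167385 = 111590; 111,590 required, 111,599 in favor — approved.
B: a majority of 3035673 is 1517837; 1,517,837 required, 1,518,241 in favor — approved.
C: 4/5 of 1056744 = 845395.20, rounded up to 845396; 845,396 required, 845,602 in favor — approved.
D: 3/4 of 1760354 = 1320265.50, rounded up to 1320266; 1,320,266 required, 1,320,097 in favor — not approved.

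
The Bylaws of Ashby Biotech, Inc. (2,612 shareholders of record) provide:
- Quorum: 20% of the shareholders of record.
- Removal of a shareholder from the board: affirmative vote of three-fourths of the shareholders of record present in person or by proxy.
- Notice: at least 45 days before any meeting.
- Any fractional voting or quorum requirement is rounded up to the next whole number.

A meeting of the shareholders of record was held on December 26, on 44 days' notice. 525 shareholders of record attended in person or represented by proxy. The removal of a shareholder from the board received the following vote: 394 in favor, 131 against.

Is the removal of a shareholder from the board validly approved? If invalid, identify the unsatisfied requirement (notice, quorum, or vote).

Notice: 44 days given; 45 required. Not satisfied.
Quorum: 20% of 2,612 = 522.40, rounded up to 523; 525 present. Satisfied.
Vote: requires three-fourths of those present (525); 3/4 of 525 = 393.75, rounded up to 394, so 394 needed; 394 in favor. Satisfied.

Invalid — notice requirement not satisfied.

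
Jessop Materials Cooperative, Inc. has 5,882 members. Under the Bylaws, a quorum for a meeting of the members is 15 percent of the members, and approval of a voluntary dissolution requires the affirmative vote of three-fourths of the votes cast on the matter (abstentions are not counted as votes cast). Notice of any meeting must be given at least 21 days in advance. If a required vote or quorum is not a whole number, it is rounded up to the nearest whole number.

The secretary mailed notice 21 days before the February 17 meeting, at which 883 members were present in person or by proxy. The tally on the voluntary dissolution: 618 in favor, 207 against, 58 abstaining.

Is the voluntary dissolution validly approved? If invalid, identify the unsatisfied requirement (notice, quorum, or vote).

Invalid — vote requirement not satisfied.

Notice: 21 days given; 21 required. Satisfied.
Quorum: 15% of 5,882 = 882.30, rounded up to 883; 883 present. Satisfied.
Vote: requires three-fourths of the votes cast (883 − 58 abstaining = 825); 3/4 of 825 = 618.75, rounded up to 619, so 619 needed; 618 in favor. Not satisfied.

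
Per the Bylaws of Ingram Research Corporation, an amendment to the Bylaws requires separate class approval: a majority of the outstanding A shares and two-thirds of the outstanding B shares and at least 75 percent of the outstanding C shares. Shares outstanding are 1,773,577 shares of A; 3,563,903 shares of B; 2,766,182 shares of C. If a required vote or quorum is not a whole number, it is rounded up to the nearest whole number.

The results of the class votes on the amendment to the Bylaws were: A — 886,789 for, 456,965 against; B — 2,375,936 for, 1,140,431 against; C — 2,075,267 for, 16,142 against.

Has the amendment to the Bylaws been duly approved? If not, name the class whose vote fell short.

Approved — every class gave the required vote.

A: a majority of 1773577 is 886789; 886,789 required, 886,789 in favor — approved.
B: 2/3 of 3563903 = 2375935.33, rounded up to 2375936; 2,375,936 required, 2,375,936 in favor — approved.
C: 3/4 of 2766182 = 2074636.50, rounded up to 2074637; 2,074,637 required, 2,075,267 in favor — approved.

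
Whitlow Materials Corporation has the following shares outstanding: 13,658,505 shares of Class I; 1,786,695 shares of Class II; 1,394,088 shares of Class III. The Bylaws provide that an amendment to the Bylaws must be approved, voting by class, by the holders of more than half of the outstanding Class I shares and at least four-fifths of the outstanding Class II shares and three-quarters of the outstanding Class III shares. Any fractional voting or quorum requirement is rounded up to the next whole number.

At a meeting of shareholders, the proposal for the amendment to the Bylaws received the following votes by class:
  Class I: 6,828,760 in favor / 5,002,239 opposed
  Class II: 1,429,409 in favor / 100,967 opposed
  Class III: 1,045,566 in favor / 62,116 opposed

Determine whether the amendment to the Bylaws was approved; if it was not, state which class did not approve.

Class I: a majority of 13658505 is 6829253; 6,829,253 required, 6,828,760 in favor — not approved.
Class II: 4/5 of 1786695 = 1429356; 1,429,356 required, 1,429,409 in favor — approved.
Class III: 3/4 of 1394088 = 1045566; 1,045,566 required, 1,045,566 in favor — approved.

Not approved — the Class I shares did not give the required vote.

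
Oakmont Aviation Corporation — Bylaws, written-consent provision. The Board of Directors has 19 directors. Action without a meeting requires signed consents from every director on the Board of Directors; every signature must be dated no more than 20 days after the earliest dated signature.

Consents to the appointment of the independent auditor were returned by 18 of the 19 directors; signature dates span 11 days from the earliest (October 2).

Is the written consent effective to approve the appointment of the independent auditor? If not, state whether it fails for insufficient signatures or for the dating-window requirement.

Signatures required: every one of 19 — unanimous means all 19, so 19 needed; 18 signed. Insufficient.
Dating window: the latest signature is 11 days after the earliest; the limit is 20 days. Within the window.

Not effective — insufficient signatures.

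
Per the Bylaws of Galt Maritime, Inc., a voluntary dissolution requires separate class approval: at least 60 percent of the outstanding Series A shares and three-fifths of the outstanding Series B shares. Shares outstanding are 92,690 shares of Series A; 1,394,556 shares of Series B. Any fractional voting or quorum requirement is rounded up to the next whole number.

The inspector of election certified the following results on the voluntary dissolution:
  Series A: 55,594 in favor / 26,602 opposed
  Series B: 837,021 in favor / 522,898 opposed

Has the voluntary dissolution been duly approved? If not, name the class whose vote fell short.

Series A: 3/5 of 92690 = 55614; 55,614 required, 55,594 in favor — not approved.
Series B: 3/5 of 1394556 = 836733.60, rounded up to 836734; 836,734 required, 837,021 in favor — approved.

Not approved — the Series A shares did not give the required vote.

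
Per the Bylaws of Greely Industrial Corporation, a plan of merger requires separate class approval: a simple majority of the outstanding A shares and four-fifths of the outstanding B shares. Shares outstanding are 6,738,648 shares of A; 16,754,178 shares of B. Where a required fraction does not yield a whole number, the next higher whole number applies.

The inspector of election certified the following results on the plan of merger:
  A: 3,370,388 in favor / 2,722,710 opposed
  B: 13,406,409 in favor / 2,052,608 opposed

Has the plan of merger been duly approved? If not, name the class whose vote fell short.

Approved — every class gave the required vote.

A: a majority of 6738648 is 3369325; 3,369,325 required, 3,370,388 in favor — approved.
B: 4/5 of 16754178 = 13403342.40, rounded up to 13403343; 13,403,343 required, 13,406,409 in favor — approved.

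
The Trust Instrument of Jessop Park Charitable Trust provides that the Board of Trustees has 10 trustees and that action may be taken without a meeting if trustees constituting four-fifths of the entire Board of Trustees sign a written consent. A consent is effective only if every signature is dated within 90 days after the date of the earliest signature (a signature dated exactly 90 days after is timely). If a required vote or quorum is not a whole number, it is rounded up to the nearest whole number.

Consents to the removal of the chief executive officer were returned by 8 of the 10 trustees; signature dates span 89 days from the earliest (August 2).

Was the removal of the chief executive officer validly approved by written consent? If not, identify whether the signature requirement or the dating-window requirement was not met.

Signatures required: four-fifths of 10 — 4/5 of 10 = 8, so 8 needed; 8 signed. Sufficient.
Dating window: the latest signature is 89 days after the earliest; the limit is 90 days. Within the window.

Effective — both the signature and dating-window requirements are satisfied.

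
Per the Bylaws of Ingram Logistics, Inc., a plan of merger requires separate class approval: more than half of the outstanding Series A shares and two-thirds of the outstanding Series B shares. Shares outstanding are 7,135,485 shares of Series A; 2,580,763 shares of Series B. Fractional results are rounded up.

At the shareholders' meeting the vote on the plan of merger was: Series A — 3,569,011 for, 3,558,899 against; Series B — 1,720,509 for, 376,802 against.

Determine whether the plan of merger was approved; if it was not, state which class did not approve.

Series A: a majority of 7135485 is 3567743; 3,567,743 required, 3,569,011 in favor — approved.
Series B: 2/3 of 2580763 = 1720508.67, rounded up to 1720509; 1,720,509 required, 1,720,509 in favor — approved.

Approved — every class gave the required vote.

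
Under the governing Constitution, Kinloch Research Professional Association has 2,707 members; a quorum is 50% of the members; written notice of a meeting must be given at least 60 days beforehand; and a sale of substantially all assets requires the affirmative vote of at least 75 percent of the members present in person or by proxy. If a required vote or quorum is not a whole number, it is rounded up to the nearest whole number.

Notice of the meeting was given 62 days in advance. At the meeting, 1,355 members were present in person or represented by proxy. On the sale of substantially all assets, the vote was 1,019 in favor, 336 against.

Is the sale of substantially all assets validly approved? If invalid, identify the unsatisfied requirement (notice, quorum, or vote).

Notice: 62 days given; 60 required. Satisfied.
Quorum: 50% of 2,707 = 1,353.50, rounded up to 1,354; 1,355 present. Satisfied.
Vote: requires three-fourths of those present (1,355); 3/4 of 1355 = 1016.25, rounded up to 1017, so 1,017 needed; 1,019 in favor. Satisfied.

Valid — all requirements satisfied.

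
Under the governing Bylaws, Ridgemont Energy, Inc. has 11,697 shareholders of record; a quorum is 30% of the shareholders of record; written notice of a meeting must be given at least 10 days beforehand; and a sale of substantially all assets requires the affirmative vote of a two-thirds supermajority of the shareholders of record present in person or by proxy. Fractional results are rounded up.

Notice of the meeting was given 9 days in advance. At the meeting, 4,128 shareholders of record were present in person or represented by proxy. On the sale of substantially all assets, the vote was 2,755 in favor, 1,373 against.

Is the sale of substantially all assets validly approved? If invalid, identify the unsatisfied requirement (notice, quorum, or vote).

Invalid — notice requirement not satisfied.

Notice: 9 days given; 10 required. Not satisfied.
Quorum: 30% of 11,697 = 3,509.10, rounded up to 3,510; 4,128 present. Satisfied.
Vote: requires two-thirds of those present (4,128); 2/3 of 4128 = 2752, so 2,752 needed; 2,755 in favor. Satisfied.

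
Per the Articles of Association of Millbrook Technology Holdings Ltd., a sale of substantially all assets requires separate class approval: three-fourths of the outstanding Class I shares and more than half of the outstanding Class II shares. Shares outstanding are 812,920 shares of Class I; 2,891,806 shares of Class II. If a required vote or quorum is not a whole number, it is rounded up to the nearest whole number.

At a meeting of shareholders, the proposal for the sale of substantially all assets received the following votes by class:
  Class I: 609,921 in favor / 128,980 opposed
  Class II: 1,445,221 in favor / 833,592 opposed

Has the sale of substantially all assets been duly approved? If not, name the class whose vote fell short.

Class I: 3/4 of 812920 = 609690; 609,690 required, 609,921 in favor — approved.
Class II: a majority of 2891806 is 1445904; 1,445,904 required, 1,445,221 in favor — not approved.

Not approved — the Class II shares did not give the required vote.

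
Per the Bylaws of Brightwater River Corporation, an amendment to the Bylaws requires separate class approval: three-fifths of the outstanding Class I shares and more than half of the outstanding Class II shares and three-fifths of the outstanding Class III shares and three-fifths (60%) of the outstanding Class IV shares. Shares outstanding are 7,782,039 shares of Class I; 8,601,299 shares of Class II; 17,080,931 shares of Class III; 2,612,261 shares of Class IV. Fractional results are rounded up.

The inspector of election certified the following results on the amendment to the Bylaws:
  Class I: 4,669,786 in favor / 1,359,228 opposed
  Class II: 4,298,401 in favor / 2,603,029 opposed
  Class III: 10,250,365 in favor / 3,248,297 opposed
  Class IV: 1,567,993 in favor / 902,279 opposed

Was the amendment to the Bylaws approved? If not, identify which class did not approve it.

Class I: 3/5 of 7782039 = 4669223.40, rounded up to 4669224; 4,669,224 required, 4,669,786 in favor — approved.
Class II: a majority of 8601299 is 4300650; 4,300,650 required, 4,298,401 in favor — not approved.
Class III: 3/5 of 17080931 = 10248558.60, rounded up to 10248559; 10,248,559 required, 10,250,365 in favor — approved.
Class IV: 3/5 of 2612261 = 1567356.60, rounded up to 1567357; 1,567,357 required, 1,567,993 in favor — approved.

Not approved — the Class II shares did not give the required vote.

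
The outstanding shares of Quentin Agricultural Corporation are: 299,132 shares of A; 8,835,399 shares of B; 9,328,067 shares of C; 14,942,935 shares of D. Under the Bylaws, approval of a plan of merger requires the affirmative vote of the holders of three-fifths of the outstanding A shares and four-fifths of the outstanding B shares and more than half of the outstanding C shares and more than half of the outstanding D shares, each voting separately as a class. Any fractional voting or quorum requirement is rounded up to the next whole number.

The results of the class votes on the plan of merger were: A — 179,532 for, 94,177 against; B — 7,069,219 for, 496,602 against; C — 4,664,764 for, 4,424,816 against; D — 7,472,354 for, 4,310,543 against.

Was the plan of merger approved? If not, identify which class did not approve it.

Approved — every class gave the required vote.

A: 3/5 of 299132 = 179479.20, rounded up to 179480; 179,480 required, 179,532 in favor — approved.
B: 4/5 of 8835399 = 7068319.20, rounded up to 7068320; 7,068,320 required, 7,069,219 in favor — approved.
C: a majority of 9328067 is 4664034; 4,664,034 required, 4,664,764 in favor — approved.
D: a majority of 14942935 is 7471468; 7,471,468 required, 7,472,354 in favor — approved.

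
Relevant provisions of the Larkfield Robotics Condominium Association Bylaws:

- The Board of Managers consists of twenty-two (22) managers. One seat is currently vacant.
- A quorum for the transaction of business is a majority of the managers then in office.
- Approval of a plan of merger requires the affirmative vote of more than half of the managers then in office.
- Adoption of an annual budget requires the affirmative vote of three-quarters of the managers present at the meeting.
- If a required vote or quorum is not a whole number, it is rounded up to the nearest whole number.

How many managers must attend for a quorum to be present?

11

A majority of 21 is 11.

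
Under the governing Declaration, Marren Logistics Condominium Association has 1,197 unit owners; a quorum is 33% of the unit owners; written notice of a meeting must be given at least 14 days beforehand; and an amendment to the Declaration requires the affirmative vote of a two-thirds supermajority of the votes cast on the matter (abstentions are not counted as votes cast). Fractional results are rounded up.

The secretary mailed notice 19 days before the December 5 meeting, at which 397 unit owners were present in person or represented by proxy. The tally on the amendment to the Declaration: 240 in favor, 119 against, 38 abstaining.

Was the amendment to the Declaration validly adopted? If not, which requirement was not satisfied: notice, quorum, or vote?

Valid — all requirements satisfied.

Notice: 19 days given; 14 required. Satisfied.
Quorum: 33% of 1,197 = 395.01, rounded up to 396; 397 present. Satisfied.
Vote: requires two-thirds of the votes cast (397 − 38 abstaining = 359); 2/3 of 359 = 239.33, rounded up to 240, so 240 needed; 240 in favor. Satisfied.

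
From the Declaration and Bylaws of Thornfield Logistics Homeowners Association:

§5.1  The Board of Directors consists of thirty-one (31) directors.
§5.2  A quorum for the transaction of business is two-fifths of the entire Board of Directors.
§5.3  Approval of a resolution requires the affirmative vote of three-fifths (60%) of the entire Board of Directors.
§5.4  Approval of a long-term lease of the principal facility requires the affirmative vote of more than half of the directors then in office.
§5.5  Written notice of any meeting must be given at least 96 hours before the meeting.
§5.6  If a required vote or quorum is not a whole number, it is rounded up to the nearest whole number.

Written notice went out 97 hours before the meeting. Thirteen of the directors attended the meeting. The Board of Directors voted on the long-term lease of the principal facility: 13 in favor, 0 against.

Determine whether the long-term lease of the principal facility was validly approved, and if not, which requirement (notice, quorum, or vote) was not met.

Invalid — vote requirement not satisfied.

Notice: 97 hours given; 96 required (97 ≥ 96). Satisfied.
Quorum: 13 present; quorum is 13. Satisfied.
Vote: the long-term lease of the principal facility requires a majority of the directors then in office (31). A majority of 31 is 16, so 16 affirmative votes are needed; 13 voted in favor. Not satisfied.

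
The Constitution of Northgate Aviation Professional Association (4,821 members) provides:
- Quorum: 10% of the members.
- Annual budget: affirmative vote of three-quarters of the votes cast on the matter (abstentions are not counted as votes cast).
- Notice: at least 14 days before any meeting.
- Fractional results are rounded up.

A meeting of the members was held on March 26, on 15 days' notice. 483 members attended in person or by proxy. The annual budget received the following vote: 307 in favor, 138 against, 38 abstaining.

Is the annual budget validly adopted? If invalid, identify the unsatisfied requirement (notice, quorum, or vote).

Notice: 15 days given; 14 required. Satisfied.
Quorum: 10% of 4,821 = 482.10, rounded up to 483; 483 present. Satisfied.
Vote: requires three-fourths of the votes cast (483 − 38 abstaining = 445); 3/4 of 445 = 333.75, rounded up to 334, so 334 needed; 307 in favor. Not satisfied.

Invalid — vote requirement not satisfied.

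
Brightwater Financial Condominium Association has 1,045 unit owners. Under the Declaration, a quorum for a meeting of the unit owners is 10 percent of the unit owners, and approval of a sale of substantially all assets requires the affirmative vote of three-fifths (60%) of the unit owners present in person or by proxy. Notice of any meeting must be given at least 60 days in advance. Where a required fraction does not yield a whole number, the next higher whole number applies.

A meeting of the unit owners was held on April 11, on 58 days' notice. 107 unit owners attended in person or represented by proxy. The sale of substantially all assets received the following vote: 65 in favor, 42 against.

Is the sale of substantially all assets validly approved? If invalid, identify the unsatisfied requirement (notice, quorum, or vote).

Invalid — notice requirement not satisfied.

Notice: 58 days given; 60 required. Not satisfied.
Quorum: 10% of 1,045 = 104.50, rounded up to 105; 107 present. Satisfied.
Vote: requires three-fifths of those present (107); 3/5 of 107 = 64.20, rounded up to 65, so 65 needed; 65 in favor. Satisfied.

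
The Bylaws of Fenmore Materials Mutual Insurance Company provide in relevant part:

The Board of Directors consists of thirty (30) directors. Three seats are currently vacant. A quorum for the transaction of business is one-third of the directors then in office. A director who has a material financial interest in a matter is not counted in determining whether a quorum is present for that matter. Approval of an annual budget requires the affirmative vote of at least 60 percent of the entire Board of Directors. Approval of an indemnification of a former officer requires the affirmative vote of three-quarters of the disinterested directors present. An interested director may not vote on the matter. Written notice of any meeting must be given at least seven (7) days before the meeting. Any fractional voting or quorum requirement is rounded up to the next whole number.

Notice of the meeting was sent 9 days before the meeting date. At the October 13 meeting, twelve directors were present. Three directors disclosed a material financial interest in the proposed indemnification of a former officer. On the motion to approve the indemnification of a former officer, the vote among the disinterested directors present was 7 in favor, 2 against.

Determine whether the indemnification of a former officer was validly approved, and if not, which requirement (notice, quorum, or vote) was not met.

Valid — all requirements satisfied.

Notice: 9 days given; 7 required (9 ≥ 7). Satisfied.
Quorum: 12 present, but the 3 interested directors do not count, leaving 9. Quorum is 9. Satisfied.
Vote: the indemnification of a former officer requires three-fourths of the disinterested directors present (12 − 3 = 9). 3/4 of 9 = 6.75, rounded up to 7, so 7 affirmative votes are needed; 7 voted in favor. Satisfied.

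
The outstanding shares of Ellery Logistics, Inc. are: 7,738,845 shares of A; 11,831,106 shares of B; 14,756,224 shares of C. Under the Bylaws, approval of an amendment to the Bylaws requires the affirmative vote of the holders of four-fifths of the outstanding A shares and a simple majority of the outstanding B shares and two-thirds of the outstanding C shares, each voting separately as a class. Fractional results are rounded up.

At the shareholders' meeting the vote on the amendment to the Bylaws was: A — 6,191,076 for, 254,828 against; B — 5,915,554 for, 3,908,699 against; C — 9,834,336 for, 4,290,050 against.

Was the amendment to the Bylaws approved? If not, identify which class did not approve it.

A: 4/5 of 7738845 = 6191076; 6,191,076 required, 6,191,076 in favor — approved.
B: a majority of 11831106 is 5915554; 5,915,554 required, 5,915,554 in favor — approved.
C: 2/3 of 14756224 = 9837482.67, rounded up to 9837483; 9,837,483 required, 9,834,336 in favor — not approved.

Not approved — the C shares did not give the required vote.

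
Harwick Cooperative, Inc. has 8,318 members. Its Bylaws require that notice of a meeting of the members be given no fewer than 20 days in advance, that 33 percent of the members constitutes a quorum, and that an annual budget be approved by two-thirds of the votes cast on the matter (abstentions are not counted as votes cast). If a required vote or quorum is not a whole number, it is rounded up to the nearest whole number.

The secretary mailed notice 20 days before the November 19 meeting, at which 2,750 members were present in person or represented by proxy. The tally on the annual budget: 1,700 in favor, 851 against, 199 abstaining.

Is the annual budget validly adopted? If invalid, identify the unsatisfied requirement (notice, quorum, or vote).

Invalid — vote requirement not satisfied.

Notice: 20 days given; 20 required. Satisfied.
Quorum: 33% of 8,318 = 2,744.94, rounded up to 2,745; 2,750 present. Satisfied.
Vote: requires two-thirds of the votes cast (2,750 − 199 abstaining = 2,551); 2/3 of 2551 = 1700.67, rounded up to 1701, so 1,701 needed; 1,700 in favor. Not satisfied.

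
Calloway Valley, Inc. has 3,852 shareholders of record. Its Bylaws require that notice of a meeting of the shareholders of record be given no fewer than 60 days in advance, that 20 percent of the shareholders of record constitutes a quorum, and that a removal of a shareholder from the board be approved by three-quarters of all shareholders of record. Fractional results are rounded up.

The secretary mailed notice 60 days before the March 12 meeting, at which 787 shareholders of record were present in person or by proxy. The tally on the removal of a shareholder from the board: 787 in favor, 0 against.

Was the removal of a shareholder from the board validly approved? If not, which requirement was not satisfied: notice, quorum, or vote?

Notice: 60 days given; 60 required. Satisfied.
Quorum: 20% of 3,852 = 770.40, rounded up to 771; 787 present. Satisfied.
Vote: requires three-fourths of all shareholders of record (3,852); 3/4 of 3852 = 2889, so 2,889 needed; 787 in favor. Not satisfied.

Invalid — vote requirement not satisfied.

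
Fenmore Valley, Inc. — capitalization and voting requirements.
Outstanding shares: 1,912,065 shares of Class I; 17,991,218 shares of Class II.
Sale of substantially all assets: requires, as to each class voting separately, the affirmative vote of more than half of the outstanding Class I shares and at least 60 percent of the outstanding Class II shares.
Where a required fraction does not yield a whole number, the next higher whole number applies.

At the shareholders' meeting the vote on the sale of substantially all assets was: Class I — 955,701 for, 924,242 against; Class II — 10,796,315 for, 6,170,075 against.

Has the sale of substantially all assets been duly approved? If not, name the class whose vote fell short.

Class I: a majority of 1912065 is 956033; 956,033 required, 955,701 in favor — not approved.
Class II: 3/5 of 17991218 = 10794730.80, rounded up to 10794731; 10,794,731 required, 10,796,315 in favor — approved.

Not approved — the Class I shares did not give the required vote.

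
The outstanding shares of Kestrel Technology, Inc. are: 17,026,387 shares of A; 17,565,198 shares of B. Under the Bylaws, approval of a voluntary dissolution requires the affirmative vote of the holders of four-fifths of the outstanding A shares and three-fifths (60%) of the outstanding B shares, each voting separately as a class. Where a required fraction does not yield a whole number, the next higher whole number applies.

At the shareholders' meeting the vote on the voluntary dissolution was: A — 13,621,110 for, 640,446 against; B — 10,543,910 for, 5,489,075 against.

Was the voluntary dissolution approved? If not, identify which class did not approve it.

Approved — every class gave the required vote.

A: 4/5 of 17026387 = 13621109.60, rounded up to 13621110; 13,621,110 required, 13,621,110 in favor — approved.
B: 3/5 of 17565198 = 10539118.80, rounded up to 10539119; 10,539,119 required, 10,543,910 in favor — approved.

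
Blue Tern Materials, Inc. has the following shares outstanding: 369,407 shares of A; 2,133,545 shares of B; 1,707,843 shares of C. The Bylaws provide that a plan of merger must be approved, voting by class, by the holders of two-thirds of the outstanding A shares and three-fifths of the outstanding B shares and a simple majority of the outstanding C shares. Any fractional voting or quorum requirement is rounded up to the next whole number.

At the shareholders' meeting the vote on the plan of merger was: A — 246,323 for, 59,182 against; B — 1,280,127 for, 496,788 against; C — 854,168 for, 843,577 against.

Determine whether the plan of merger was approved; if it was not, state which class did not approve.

Approved — every class gave the required vote.

A: 2/3 of 369407 = 246271.33, rounded up to 246272; 246,272 required, 246,323 in favor — approved.
B: 3/5 of 2133545 = 1280127; 1,280,127 required, 1,280,127 in favor — approved.
C: a majority of 1707843 is 853922; 853,922 required, 854,168 in favor — approved.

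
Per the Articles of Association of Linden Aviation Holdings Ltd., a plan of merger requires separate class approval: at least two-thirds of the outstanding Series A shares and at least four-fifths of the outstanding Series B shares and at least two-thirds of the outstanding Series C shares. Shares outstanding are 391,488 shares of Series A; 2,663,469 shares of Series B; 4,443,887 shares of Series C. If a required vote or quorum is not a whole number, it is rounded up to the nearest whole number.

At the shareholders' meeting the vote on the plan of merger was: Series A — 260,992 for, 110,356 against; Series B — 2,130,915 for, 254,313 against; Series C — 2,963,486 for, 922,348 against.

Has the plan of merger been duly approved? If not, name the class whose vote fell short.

Approved — every class gave the required vote.

Series A: 2/3 of 391488 = 260992; 260,992 required, 260,992 in favor — approved.
Series B: 4/5 of 2663469 = 2130775.20, rounded up to 2130776; 2,130,776 required, 2,130,915 in favor — approved.
Series C: 2/3 of 4443887 = 2962591.33, rounded up to 2962592; 2,962,592 required, 2,963,486 in favor — approved.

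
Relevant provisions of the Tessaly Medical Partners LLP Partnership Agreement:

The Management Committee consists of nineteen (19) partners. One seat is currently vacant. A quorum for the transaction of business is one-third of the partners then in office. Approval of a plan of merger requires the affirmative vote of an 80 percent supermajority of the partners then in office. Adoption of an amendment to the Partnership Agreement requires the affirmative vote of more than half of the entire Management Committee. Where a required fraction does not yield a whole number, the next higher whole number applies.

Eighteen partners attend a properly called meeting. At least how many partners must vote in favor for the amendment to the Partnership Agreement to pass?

10

The amendment to the Partnership Agreement requires a majority of the entire Management Committee (19).
A majority of 19 is 10.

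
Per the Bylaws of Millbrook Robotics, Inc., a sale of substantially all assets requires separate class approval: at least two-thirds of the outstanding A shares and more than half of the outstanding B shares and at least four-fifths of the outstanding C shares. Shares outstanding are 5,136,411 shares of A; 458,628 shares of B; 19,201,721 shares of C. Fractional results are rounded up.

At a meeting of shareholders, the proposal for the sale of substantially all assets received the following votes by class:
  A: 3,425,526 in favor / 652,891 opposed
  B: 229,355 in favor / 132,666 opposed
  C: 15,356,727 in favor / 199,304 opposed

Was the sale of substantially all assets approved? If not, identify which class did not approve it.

A: 2/3 of 5136411 = 3424274; 3,424,274 required, 3,425,526 in favor — approved.
B: a majority of 458628 is 229315; 229,315 required, 229,355 in favor — approved.
C: 4/5 of 19201721 = 15361376.80, rounded up to 15361377; 15,361,377 required, 15,356,727 in favor — not approved.

Not approved — the C shares did not give the required vote.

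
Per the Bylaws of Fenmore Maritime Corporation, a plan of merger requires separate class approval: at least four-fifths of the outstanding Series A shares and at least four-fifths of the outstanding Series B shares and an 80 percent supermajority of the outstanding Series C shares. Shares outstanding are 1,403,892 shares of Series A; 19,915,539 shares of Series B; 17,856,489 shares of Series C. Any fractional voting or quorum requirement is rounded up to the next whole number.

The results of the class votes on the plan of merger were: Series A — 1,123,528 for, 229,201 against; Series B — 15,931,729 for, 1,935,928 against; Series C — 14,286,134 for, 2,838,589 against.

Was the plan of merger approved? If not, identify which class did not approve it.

Series A: 4/5 of 1403892 = 1123113.60, rounded up to 1123114; 1,123,114 required, 1,123,528 in favor — approved.
Series B: 4/5 of 19915539 = 15932431.20, rounded up to 15932432; 15,932,432 required, 15,931,729 in favor — not approved.
Series C: 4/5 of 17856489 = 14285191.20, rounded up to 14285192; 14,285,192 required, 14,286,134 in favor — approved.

Not approved — the Series B shares did not give the required vote.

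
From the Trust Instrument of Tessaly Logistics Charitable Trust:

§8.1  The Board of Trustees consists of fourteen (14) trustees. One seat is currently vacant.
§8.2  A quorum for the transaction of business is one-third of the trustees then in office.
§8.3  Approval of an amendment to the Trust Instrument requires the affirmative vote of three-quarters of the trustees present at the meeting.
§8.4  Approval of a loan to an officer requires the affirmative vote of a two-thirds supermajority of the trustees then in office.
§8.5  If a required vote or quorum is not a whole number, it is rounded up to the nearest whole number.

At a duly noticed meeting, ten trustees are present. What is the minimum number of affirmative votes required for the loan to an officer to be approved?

The loan to an officer requires two-thirds of the trustees then in office (13).
2/3 of 13 = 8.67, rounded up to 9.

9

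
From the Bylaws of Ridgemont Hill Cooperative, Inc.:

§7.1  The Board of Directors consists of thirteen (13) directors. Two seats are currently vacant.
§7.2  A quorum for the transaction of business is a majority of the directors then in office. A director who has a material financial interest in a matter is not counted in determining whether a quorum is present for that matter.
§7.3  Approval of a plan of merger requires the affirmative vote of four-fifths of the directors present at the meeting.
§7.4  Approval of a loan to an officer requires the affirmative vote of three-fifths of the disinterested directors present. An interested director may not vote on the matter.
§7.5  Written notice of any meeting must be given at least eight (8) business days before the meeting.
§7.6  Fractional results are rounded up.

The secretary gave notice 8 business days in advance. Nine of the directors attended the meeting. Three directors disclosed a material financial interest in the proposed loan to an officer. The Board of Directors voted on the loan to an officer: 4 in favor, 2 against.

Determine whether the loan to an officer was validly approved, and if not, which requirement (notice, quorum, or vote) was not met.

Notice: 8 business days given; 8 required (8 ≥ 8). Satisfied.
Quorum: 9 present, but the 3 interested directors do not count, leaving 6. Quorum is 6. Satisfied.
Vote: the loan to an officer requires three-fifths of the disinterested directors present (9 − 3 = 6). 3/5 of 6 = 3.60, rounded up to 4, so 4 affirmative votes are needed; 4 voted in favor. Satisfied.

Valid — all requirements satisfied.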